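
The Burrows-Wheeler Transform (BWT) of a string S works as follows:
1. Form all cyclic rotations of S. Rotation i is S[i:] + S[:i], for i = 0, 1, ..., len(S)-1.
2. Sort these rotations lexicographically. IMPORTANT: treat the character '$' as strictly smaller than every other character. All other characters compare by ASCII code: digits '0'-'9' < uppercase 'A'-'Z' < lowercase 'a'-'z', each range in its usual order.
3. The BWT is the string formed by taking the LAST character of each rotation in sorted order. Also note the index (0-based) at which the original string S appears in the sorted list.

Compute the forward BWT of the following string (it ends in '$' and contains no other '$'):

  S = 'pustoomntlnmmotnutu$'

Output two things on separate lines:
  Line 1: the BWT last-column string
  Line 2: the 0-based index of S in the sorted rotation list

All 20 rotations (rotation i = S[i:]+S[:i]):
  rot[0] = pustoomntlnmmotnutu$
  rot[1] = ustoomntlnmmotnutu$p
  rot[2] = stoomntlnmmotnutu$pu
  rot[3] = toomntlnmmotnutu$pus
  rot[4] = oomntlnmmotnutu$pust
  rot[5] = omntlnmmotnutu$pusto
  rot[6] = mntlnmmotnutu$pustoo
  rot[7] = ntlnmmotnutu$pustoom
  rot[8] = tlnmmotnutu$pustoomn
  rot[9] = lnmmotnutu$pustoomnt
  rot[10] = nmmotnutu$pustoomntl
  rot[11] = mmotnutu$pustoomntln
  rot[12] = motnutu$pustoomntlnm
  rot[13] = otnutu$pustoomntlnmm
  rot[14] = tnutu$pustoomntlnmmo
  rot[15] = nutu$pustoomntlnmmot
  rot[16] = utu$pustoomntlnmmotn
  rot[17] = tu$pustoomntlnmmotnu
  rot[18] = u$pustoomntlnmmotnut
  rot[19] = $pustoomntlnmmotnutu
Sorted (with $ < everything):
  sorted[0] = $pustoomntlnmmotnutu  (last char: 'u')
  sorted[1] = lnmmotnutu$pustoomnt  (last char: 't')
  sorted[2] = mmotnutu$pustoomntln  (last char: 'n')
  sorted[3] = mntlnmmotnutu$pustoo  (last char: 'o')
  sorted[4] = motnutu$pustoomntlnm  (last char: 'm')
  sorted[5] = nmmotnutu$pustoomntl  (last char: 'l')
  sorted[6] = ntlnmmotnutu$pustoom  (last char: 'm')
  sorted[7] = nutu$pustoomntlnmmot  (last char: 't')
  sorted[8] = omntlnmmotnutu$pusto  (last char: 'o')
  sorted[9] = oomntlnmmotnutu$pust  (last char: 't')
  sorted[10] = otnutu$pustoomntlnmm  (last char: 'm')
  sorted[11] = pustoomntlnmmotnutu$  (last char: '$')
  sorted[12] = stoomntlnmmotnutu$pu  (last char: 'u')
  sorted[13] = tlnmmotnutu$pustoomn  (last char: 'n')
  sorted[14] = tnutu$pustoomntlnmmo  (last char: 'o')
  sorted[15] = toomntlnmmotnutu$pus  (last char: 's')
  sorted[16] = tu$pustoomntlnmmotnu  (last char: 'u')
  sorted[17] = u$pustoomntlnmmotnut  (last char: 't')
  sorted[18] = ustoomntlnmmotnutu$p  (last char: 'p')
  sorted[19] = utu$pustoomntlnmmotn  (last char: 'n')
Last column: utnomlmtotm$unosutpn
Original string S is at sorted index 11

Answer: utnomlmtotm$unosutpn
11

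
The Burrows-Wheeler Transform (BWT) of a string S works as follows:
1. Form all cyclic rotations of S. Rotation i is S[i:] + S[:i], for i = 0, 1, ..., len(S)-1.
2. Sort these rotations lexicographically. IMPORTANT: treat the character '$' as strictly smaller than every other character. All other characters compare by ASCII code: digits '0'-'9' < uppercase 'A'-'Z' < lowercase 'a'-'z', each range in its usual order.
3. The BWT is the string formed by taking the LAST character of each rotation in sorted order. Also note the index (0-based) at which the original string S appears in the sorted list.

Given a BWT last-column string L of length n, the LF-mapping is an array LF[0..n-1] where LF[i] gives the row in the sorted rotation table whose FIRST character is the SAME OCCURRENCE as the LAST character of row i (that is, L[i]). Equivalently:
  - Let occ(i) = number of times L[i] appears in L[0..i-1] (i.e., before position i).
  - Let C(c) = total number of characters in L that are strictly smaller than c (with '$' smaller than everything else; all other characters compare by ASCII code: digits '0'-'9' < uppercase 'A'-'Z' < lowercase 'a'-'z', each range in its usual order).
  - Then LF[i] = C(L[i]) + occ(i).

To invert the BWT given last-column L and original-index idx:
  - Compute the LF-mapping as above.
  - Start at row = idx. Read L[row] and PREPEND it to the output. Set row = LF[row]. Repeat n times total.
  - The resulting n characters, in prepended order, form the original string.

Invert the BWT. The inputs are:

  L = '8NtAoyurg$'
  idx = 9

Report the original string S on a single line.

Answer: yogurtAN8$

Derivation:
LF mapping: 1 3 7 2 5 9 8 6 4 0
Walk LF starting at row 9, prepending L[row]:
  step 1: row=9, L[9]='$', prepend. Next row=LF[9]=0
  step 2: row=0, L[0]='8', prepend. Next row=LF[0]=1
  step 3: row=1, L[1]='N', prepend. Next row=LF[1]=3
  step 4: row=3, L[3]='A', prepend. Next row=LF[3]=2
  step 5: row=2, L[2]='t', prepend. Next row=LF[2]=7
  step 6: row=7, L[7]='r', prepend. Next row=LF[7]=6
  step 7: row=6, L[6]='u', prepend. Next row=LF[6]=8
  step 8: row=8, L[8]='g', prepend. Next row=LF[8]=4
  step 9: row=4, L[4]='o', prepend. Next row=LF[4]=5
  step 10: row=5, L[5]='y', prepend. Next row=LF[5]=9
Reversed output: yogurtAN8$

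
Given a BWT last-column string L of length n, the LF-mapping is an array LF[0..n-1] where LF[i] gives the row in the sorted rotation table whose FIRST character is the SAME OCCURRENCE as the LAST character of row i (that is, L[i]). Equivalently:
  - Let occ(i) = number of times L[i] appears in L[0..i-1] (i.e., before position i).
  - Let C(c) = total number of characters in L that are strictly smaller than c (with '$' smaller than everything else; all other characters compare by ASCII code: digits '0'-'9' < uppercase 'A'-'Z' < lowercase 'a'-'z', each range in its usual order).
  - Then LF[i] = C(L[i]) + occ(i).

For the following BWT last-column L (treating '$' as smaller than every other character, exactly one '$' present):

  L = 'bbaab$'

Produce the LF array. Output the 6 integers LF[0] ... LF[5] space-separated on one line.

Char counts: '$':1, 'a':2, 'b':3
C (first-col start): C('$')=0, C('a')=1, C('b')=3
L[0]='b': occ=0, LF[0]=C('b')+0=3+0=3
L[1]='b': occ=1, LF[1]=C('b')+1=3+1=4
L[2]='a': occ=0, LF[2]=C('a')+0=1+0=1
L[3]='a': occ=1, LF[3]=C('a')+1=1+1=2
L[4]='b': occ=2, LF[4]=C('b')+2=3+2=5
L[5]='$': occ=0, LF[5]=C('$')+0=0+0=0

Answer: 3 4 1 2 5 0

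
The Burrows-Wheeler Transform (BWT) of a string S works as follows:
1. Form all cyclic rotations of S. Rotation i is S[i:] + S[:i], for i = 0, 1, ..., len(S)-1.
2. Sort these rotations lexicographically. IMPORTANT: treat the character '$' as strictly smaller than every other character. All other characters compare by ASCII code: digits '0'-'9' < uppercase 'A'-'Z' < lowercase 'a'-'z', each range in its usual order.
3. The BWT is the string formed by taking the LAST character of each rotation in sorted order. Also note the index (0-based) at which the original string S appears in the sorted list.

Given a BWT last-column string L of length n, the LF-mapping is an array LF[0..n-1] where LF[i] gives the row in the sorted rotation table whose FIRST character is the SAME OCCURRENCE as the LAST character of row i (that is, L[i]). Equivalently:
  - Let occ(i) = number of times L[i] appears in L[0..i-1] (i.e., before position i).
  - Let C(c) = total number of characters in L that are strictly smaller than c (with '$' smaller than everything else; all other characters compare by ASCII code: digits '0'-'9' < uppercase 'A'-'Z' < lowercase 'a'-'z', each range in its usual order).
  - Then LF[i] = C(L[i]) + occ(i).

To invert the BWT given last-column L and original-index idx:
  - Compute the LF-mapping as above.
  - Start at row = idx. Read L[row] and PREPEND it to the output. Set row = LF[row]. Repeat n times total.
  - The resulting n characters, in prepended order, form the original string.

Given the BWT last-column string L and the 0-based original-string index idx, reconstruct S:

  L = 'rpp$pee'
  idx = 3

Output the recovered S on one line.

LF mapping: 6 3 4 0 5 1 2
Walk LF starting at row 3, prepending L[row]:
  step 1: row=3, L[3]='$', prepend. Next row=LF[3]=0
  step 2: row=0, L[0]='r', prepend. Next row=LF[0]=6
  step 3: row=6, L[6]='e', prepend. Next row=LF[6]=2
  step 4: row=2, L[2]='p', prepend. Next row=LF[2]=4
  step 5: row=4, L[4]='p', prepend. Next row=LF[4]=5
  step 6: row=5, L[5]='e', prepend. Next row=LF[5]=1
  step 7: row=1, L[1]='p', prepend. Next row=LF[1]=3
Reversed output: pepper$

Answer: pepper$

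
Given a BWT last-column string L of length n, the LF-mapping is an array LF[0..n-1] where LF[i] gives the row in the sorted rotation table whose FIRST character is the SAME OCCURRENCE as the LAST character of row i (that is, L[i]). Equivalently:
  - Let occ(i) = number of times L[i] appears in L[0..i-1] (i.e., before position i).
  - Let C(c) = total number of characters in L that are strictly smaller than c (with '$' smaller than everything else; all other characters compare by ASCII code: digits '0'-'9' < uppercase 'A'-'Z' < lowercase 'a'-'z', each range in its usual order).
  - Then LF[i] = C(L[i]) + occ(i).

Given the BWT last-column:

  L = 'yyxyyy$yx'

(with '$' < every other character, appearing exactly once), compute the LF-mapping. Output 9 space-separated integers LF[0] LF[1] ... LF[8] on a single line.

Char counts: '$':1, 'x':2, 'y':6
C (first-col start): C('$')=0, C('x')=1, C('y')=3
L[0]='y': occ=0, LF[0]=C('y')+0=3+0=3
L[1]='y': occ=1, LF[1]=C('y')+1=3+1=4
L[2]='x': occ=0, LF[2]=C('x')+0=1+0=1
L[3]='y': occ=2, LF[3]=C('y')+2=3+2=5
L[4]='y': occ=3, LF[4]=C('y')+3=3+3=6
L[5]='y': occ=4, LF[5]=C('y')+4=3+4=7
L[6]='$': occ=0, LF[6]=C('$')+0=0+0=0
L[7]='y': occ=5, LF[7]=C('y')+5=3+5=8
L[8]='x': occ=1, LF[8]=C('x')+1=1+1=2

Answer: 3 4 1 5 6 7 0 8 2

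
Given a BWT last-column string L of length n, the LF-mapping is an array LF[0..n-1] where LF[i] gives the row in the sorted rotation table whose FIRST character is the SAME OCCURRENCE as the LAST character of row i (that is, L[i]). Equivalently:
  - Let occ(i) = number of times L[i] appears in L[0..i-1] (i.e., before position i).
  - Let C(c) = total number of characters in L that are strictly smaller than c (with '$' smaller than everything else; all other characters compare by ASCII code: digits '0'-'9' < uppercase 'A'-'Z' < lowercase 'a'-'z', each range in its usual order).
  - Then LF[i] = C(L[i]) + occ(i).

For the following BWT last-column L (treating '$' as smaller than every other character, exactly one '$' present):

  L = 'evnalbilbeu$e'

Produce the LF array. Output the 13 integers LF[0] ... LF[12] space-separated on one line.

Char counts: '$':1, 'a':1, 'b':2, 'e':3, 'i':1, 'l':2, 'n':1, 'u':1, 'v':1
C (first-col start): C('$')=0, C('a')=1, C('b')=2, C('e')=4, C('i')=7, C('l')=8, C('n')=10, C('u')=11, C('v')=12
L[0]='e': occ=0, LF[0]=C('e')+0=4+0=4
L[1]='v': occ=0, LF[1]=C('v')+0=12+0=12
L[2]='n': occ=0, LF[2]=C('n')+0=10+0=10
L[3]='a': occ=0, LF[3]=C('a')+0=1+0=1
L[4]='l': occ=0, LF[4]=C('l')+0=8+0=8
L[5]='b': occ=0, LF[5]=C('b')+0=2+0=2
L[6]='i': occ=0, LF[6]=C('i')+0=7+0=7
L[7]='l': occ=1, LF[7]=C('l')+1=8+1=9
L[8]='b': occ=1, LF[8]=C('b')+1=2+1=3
L[9]='e': occ=1, LF[9]=C('e')+1=4+1=5
L[10]='u': occ=0, LF[10]=C('u')+0=11+0=11
L[11]='$': occ=0, LF[11]=C('$')+0=0+0=0
L[12]='e': occ=2, LF[12]=C('e')+2=4+2=6

Answer: 4 12 10 1 8 2 7 9 3 5 11 0 6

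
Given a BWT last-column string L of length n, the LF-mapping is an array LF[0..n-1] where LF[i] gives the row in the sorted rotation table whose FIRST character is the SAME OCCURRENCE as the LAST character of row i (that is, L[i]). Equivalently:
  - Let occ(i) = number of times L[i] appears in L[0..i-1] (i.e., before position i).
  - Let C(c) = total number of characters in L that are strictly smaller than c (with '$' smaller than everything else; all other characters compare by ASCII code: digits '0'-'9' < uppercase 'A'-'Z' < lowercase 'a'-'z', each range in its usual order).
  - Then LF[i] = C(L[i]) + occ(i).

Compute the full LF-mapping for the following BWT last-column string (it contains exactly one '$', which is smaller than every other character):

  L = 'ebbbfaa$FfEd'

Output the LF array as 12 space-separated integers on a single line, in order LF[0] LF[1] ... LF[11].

Answer: 9 5 6 7 10 3 4 0 2 11 1 8

Derivation:
Char counts: '$':1, 'E':1, 'F':1, 'a':2, 'b':3, 'd':1, 'e':1, 'f':2
C (first-col start): C('$')=0, C('E')=1, C('F')=2, C('a')=3, C('b')=5, C('d')=8, C('e')=9, C('f')=10
L[0]='e': occ=0, LF[0]=C('e')+0=9+0=9
L[1]='b': occ=0, LF[1]=C('b')+0=5+0=5
L[2]='b': occ=1, LF[2]=C('b')+1=5+1=6
L[3]='b': occ=2, LF[3]=C('b')+2=5+2=7
L[4]='f': occ=0, LF[4]=C('f')+0=10+0=10
L[5]='a': occ=0, LF[5]=C('a')+0=3+0=3
L[6]='a': occ=1, LF[6]=C('a')+1=3+1=4
L[7]='$': occ=0, LF[7]=C('$')+0=0+0=0
L[8]='F': occ=0, LF[8]=C('F')+0=2+0=2
L[9]='f': occ=1, LF[9]=C('f')+1=10+1=11
L[10]='E': occ=0, LF[10]=C('E')+0=1+0=1
L[11]='d': occ=0, LF[11]=C('d')+0=8+0=8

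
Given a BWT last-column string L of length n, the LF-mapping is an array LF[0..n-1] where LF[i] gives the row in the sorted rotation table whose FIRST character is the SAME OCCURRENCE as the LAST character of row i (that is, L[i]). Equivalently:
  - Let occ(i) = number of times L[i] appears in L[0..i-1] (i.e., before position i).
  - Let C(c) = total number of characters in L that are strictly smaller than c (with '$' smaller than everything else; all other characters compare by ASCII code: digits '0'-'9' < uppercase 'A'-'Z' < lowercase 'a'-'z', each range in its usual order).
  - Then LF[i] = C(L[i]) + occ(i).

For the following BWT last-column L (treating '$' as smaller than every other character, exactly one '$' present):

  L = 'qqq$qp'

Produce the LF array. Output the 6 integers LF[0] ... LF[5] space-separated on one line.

Char counts: '$':1, 'p':1, 'q':4
C (first-col start): C('$')=0, C('p')=1, C('q')=2
L[0]='q': occ=0, LF[0]=C('q')+0=2+0=2
L[1]='q': occ=1, LF[1]=C('q')+1=2+1=3
L[2]='q': occ=2, LF[2]=C('q')+2=2+2=4
L[3]='$': occ=0, LF[3]=C('$')+0=0+0=0
L[4]='q': occ=3, LF[4]=C('q')+3=2+3=5
L[5]='p': occ=0, LF[5]=C('p')+0=1+0=1

Answer: 2 3 4 0 5 1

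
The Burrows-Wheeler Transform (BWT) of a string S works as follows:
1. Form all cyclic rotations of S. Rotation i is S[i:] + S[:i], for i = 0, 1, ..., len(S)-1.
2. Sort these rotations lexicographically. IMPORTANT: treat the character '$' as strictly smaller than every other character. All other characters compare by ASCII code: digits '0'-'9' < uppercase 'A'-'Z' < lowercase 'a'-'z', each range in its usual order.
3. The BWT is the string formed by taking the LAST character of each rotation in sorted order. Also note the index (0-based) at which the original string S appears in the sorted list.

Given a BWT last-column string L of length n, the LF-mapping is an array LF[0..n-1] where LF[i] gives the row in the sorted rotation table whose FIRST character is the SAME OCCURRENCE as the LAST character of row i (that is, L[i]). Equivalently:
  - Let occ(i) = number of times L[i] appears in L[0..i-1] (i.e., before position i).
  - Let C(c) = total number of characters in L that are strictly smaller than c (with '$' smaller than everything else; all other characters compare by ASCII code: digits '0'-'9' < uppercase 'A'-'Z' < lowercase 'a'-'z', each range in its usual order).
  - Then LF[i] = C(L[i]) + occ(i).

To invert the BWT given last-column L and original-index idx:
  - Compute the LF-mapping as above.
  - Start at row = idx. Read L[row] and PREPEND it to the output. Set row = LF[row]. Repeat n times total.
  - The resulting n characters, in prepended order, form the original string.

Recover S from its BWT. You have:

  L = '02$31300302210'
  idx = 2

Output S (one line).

LF mapping: 1 8 0 11 6 12 2 3 13 4 9 10 7 5
Walk LF starting at row 2, prepending L[row]:
  step 1: row=2, L[2]='$', prepend. Next row=LF[2]=0
  step 2: row=0, L[0]='0', prepend. Next row=LF[0]=1
  step 3: row=1, L[1]='2', prepend. Next row=LF[1]=8
  step 4: row=8, L[8]='3', prepend. Next row=LF[8]=13
  step 5: row=13, L[13]='0', prepend. Next row=LF[13]=5
  step 6: row=5, L[5]='3', prepend. Next row=LF[5]=12
  step 7: row=12, L[12]='1', prepend. Next row=LF[12]=7
  step 8: row=7, L[7]='0', prepend. Next row=LF[7]=3
  step 9: row=3, L[3]='3', prepend. Next row=LF[3]=11
  step 10: row=11, L[11]='2', prepend. Next row=LF[11]=10
  step 11: row=10, L[10]='2', prepend. Next row=LF[10]=9
  step 12: row=9, L[9]='0', prepend. Next row=LF[9]=4
  step 13: row=4, L[4]='1', prepend. Next row=LF[4]=6
  step 14: row=6, L[6]='0', prepend. Next row=LF[6]=2
Reversed output: 0102230130320$

Answer: 0102230130320$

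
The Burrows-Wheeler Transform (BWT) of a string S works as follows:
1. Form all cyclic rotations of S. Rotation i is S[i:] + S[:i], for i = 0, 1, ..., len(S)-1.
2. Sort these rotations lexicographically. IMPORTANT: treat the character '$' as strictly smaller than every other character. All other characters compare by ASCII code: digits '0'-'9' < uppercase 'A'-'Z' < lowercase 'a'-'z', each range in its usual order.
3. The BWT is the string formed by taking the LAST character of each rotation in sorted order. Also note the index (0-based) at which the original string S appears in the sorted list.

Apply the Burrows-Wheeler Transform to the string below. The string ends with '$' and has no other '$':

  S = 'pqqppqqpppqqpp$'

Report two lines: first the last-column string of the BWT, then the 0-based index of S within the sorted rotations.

All 15 rotations (rotation i = S[i:]+S[:i]):
  rot[0] = pqqppqqpppqqpp$
  rot[1] = qqppqqpppqqpp$p
  rot[2] = qppqqpppqqpp$pq
  rot[3] = ppqqpppqqpp$pqq
  rot[4] = pqqpppqqpp$pqqp
  rot[5] = qqpppqqpp$pqqpp
  rot[6] = qpppqqpp$pqqppq
  rot[7] = pppqqpp$pqqppqq
  rot[8] = ppqqpp$pqqppqqp
  rot[9] = pqqpp$pqqppqqpp
  rot[10] = qqpp$pqqppqqppp
  rot[11] = qpp$pqqppqqpppq
  rot[12] = pp$pqqppqqpppqq
  rot[13] = p$pqqppqqpppqqp
  rot[14] = $pqqppqqpppqqpp
Sorted (with $ < everything):
  sorted[0] = $pqqppqqpppqqpp  (last char: 'p')
  sorted[1] = p$pqqppqqpppqqp  (last char: 'p')
  sorted[2] = pp$pqqppqqpppqq  (last char: 'q')
  sorted[3] = pppqqpp$pqqppqq  (last char: 'q')
  sorted[4] = ppqqpp$pqqppqqp  (last char: 'p')
  sorted[5] = ppqqpppqqpp$pqq  (last char: 'q')
  sorted[6] = pqqpp$pqqppqqpp  (last char: 'p')
  sorted[7] = pqqpppqqpp$pqqp  (last char: 'p')
  sorted[8] = pqqppqqpppqqpp$  (last char: '$')
  sorted[9] = qpp$pqqppqqpppq  (last char: 'q')
  sorted[10] = qpppqqpp$pqqppq  (last char: 'q')
  sorted[11] = qppqqpppqqpp$pq  (last char: 'q')
  sorted[12] = qqpp$pqqppqqppp  (last char: 'p')
  sorted[13] = qqpppqqpp$pqqpp  (last char: 'p')
  sorted[14] = qqppqqpppqqpp$p  (last char: 'p')
Last column: ppqqpqpp$qqqppp
Original string S is at sorted index 8

Answer: ppqqpqpp$qqqppp
8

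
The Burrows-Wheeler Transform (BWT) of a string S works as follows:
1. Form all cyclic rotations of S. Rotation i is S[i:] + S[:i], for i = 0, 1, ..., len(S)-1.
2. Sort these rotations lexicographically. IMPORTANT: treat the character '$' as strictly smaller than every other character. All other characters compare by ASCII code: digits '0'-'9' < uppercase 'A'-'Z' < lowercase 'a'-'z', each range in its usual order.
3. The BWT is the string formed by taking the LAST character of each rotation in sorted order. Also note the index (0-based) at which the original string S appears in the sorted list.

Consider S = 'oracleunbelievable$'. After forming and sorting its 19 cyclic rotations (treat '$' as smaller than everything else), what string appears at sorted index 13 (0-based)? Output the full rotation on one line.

Answer: lievable$oracleunbe

Derivation:
All 19 rotations (rotation i = S[i:]+S[:i]):
  rot[0] = oracleunbelievable$
  rot[1] = racleunbelievable$o
  rot[2] = acleunbelievable$or
  rot[3] = cleunbelievable$ora
  rot[4] = leunbelievable$orac
  rot[5] = eunbelievable$oracl
  rot[6] = unbelievable$oracle
  rot[7] = nbelievable$oracleu
  rot[8] = believable$oracleun
  rot[9] = elievable$oracleunb
  rot[10] = lievable$oracleunbe
  rot[11] = ievable$oracleunbel
  rot[12] = evable$oracleunbeli
  rot[13] = vable$oracleunbelie
  rot[14] = able$oracleunbeliev
  rot[15] = ble$oracleunbelieva
  rot[16] = le$oracleunbelievab
  rot[17] = e$oracleunbelievabl
  rot[18] = $oracleunbelievable
Sorted (with $ < everything):
  sorted[0] = $oracleunbelievable
  sorted[1] = able$oracleunbeliev
  sorted[2] = acleunbelievable$or
  sorted[3] = believable$oracleun
  sorted[4] = ble$oracleunbelieva
  sorted[5] = cleunbelievable$ora
  sorted[6] = e$oracleunbelievabl
  sorted[7] = elievable$oracleunb
  sorted[8] = eunbelievable$oracl
  sorted[9] = evable$oracleunbeli
  sorted[10] = ievable$oracleunbel
  sorted[11] = le$oracleunbelievab
  sorted[12] = leunbelievable$orac
  sorted[13] = lievable$oracleunbe
  sorted[14] = nbelievable$oracleu
  sorted[15] = oracleunbelievable$
  sorted[16] = racleunbelievable$o
  sorted[17] = unbelievable$oracle
  sorted[18] = vable$oracleunbelie
sorted[13] = lievable$oracleunbe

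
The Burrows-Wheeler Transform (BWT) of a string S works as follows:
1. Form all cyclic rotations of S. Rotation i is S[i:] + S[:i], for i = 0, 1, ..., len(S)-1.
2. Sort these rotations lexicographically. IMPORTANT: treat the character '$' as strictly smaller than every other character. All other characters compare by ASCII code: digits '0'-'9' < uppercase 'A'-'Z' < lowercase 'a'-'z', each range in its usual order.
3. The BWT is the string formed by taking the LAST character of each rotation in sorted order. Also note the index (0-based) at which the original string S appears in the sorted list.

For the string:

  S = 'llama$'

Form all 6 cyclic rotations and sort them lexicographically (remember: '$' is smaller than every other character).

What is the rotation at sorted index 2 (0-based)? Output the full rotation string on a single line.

Answer: ama$ll

Derivation:
All 6 rotations (rotation i = S[i:]+S[:i]):
  rot[0] = llama$
  rot[1] = lama$l
  rot[2] = ama$ll
  rot[3] = ma$lla
  rot[4] = a$llam
  rot[5] = $llama
Sorted (with $ < everything):
  sorted[0] = $llama
  sorted[1] = a$llam
  sorted[2] = ama$ll
  sorted[3] = lama$l
  sorted[4] = llama$
  sorted[5] = ma$lla
sorted[2] = ama$ll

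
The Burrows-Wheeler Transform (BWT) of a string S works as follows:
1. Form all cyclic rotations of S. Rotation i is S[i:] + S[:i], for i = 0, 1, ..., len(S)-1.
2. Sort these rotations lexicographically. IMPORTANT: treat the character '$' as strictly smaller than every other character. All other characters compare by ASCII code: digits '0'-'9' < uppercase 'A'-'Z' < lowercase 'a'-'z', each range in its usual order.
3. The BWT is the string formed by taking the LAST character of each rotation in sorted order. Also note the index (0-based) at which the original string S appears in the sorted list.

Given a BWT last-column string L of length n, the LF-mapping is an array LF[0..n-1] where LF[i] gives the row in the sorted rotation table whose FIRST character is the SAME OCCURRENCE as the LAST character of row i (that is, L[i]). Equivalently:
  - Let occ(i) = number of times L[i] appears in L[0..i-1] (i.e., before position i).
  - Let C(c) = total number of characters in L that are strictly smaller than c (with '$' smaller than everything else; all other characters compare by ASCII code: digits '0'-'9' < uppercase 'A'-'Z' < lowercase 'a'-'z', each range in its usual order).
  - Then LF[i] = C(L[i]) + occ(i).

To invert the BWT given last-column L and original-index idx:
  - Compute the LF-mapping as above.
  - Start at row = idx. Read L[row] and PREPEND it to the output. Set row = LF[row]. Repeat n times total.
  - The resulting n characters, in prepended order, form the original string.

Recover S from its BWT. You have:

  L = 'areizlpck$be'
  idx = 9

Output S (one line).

LF mapping: 1 10 4 6 11 8 9 3 7 0 2 5
Walk LF starting at row 9, prepending L[row]:
  step 1: row=9, L[9]='$', prepend. Next row=LF[9]=0
  step 2: row=0, L[0]='a', prepend. Next row=LF[0]=1
  step 3: row=1, L[1]='r', prepend. Next row=LF[1]=10
  step 4: row=10, L[10]='b', prepend. Next row=LF[10]=2
  step 5: row=2, L[2]='e', prepend. Next row=LF[2]=4
  step 6: row=4, L[4]='z', prepend. Next row=LF[4]=11
  step 7: row=11, L[11]='e', prepend. Next row=LF[11]=5
  step 8: row=5, L[5]='l', prepend. Next row=LF[5]=8
  step 9: row=8, L[8]='k', prepend. Next row=LF[8]=7
  step 10: row=7, L[7]='c', prepend. Next row=LF[7]=3
  step 11: row=3, L[3]='i', prepend. Next row=LF[3]=6
  step 12: row=6, L[6]='p', prepend. Next row=LF[6]=9
Reversed output: picklezebra$

Answer: picklezebra$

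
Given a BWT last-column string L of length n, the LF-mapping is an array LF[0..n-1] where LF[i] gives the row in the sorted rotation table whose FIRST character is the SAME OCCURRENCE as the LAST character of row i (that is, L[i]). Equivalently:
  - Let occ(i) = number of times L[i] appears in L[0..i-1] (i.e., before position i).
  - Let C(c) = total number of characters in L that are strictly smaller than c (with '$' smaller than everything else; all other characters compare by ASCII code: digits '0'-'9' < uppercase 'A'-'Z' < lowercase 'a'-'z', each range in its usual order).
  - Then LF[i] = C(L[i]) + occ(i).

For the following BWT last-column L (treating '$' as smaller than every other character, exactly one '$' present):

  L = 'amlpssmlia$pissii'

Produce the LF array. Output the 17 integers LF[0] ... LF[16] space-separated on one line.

Answer: 1 9 7 11 13 14 10 8 3 2 0 12 4 15 16 5 6

Derivation:
Char counts: '$':1, 'a':2, 'i':4, 'l':2, 'm':2, 'p':2, 's':4
C (first-col start): C('$')=0, C('a')=1, C('i')=3, C('l')=7, C('m')=9, C('p')=11, C('s')=13
L[0]='a': occ=0, LF[0]=C('a')+0=1+0=1
L[1]='m': occ=0, LF[1]=C('m')+0=9+0=9
L[2]='l': occ=0, LF[2]=C('l')+0=7+0=7
L[3]='p': occ=0, LF[3]=C('p')+0=11+0=11
L[4]='s': occ=0, LF[4]=C('s')+0=13+0=13
L[5]='s': occ=1, LF[5]=C('s')+1=13+1=14
L[6]='m': occ=1, LF[6]=C('m')+1=9+1=10
L[7]='l': occ=1, LF[7]=C('l')+1=7+1=8
L[8]='i': occ=0, LF[8]=C('i')+0=3+0=3
L[9]='a': occ=1, LF[9]=C('a')+1=1+1=2
L[10]='$': occ=0, LF[10]=C('$')+0=0+0=0
L[11]='p': occ=1, LF[11]=C('p')+1=11+1=12
L[12]='i': occ=1, LF[12]=C('i')+1=3+1=4
L[13]='s': occ=2, LF[13]=C('s')+2=13+2=15
L[14]='s': occ=3, LF[14]=C('s')+3=13+3=16
L[15]='i': occ=2, LF[15]=C('i')+2=3+2=5
L[16]='i': occ=3, LF[16]=C('i')+3=3+3=6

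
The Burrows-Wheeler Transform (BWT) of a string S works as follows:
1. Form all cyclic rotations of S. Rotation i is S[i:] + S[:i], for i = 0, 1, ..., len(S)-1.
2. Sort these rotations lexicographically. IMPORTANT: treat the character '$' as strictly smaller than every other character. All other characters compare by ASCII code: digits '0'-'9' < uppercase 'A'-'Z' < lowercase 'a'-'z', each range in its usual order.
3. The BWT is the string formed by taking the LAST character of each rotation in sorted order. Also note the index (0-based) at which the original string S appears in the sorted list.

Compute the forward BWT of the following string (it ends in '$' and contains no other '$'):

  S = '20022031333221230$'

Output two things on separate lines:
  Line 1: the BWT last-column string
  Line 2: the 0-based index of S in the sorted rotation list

Answer: 0320223$2203120331
7

Derivation:
All 18 rotations (rotation i = S[i:]+S[:i]):
  rot[0] = 20022031333221230$
  rot[1] = 0022031333221230$2
  rot[2] = 022031333221230$20
  rot[3] = 22031333221230$200
  rot[4] = 2031333221230$2002
  rot[5] = 031333221230$20022
  rot[6] = 31333221230$200220
  rot[7] = 1333221230$2002203
  rot[8] = 333221230$20022031
  rot[9] = 33221230$200220313
  rot[10] = 3221230$2002203133
  rot[11] = 221230$20022031333
  rot[12] = 21230$200220313332
  rot[13] = 1230$2002203133322
  rot[14] = 230$20022031333221
  rot[15] = 30$200220313332212
  rot[16] = 0$2002203133322123
  rot[17] = $20022031333221230
Sorted (with $ < everything):
  sorted[0] = $20022031333221230  (last char: '0')
  sorted[1] = 0$2002203133322123  (last char: '3')
  sorted[2] = 0022031333221230$2  (last char: '2')
  sorted[3] = 022031333221230$20  (last char: '0')
  sorted[4] = 031333221230$20022  (last char: '2')
  sorted[5] = 1230$2002203133322  (last char: '2')
  sorted[6] = 1333221230$2002203  (last char: '3')
  sorted[7] = 20022031333221230$  (last char: '$')
  sorted[8] = 2031333221230$2002  (last char: '2')
  sorted[9] = 21230$200220313332  (last char: '2')
  sorted[10] = 22031333221230$200  (last char: '0')
  sorted[11] = 221230$20022031333  (last char: '3')
  sorted[12] = 230$20022031333221  (last char: '1')
  sorted[13] = 30$200220313332212  (last char: '2')
  sorted[14] = 31333221230$200220  (last char: '0')
  sorted[15] = 3221230$2002203133  (last char: '3')
  sorted[16] = 33221230$200220313  (last char: '3')
  sorted[17] = 333221230$20022031  (last char: '1')
Last column: 0320223$2203120331
Original string S is at sorted index 7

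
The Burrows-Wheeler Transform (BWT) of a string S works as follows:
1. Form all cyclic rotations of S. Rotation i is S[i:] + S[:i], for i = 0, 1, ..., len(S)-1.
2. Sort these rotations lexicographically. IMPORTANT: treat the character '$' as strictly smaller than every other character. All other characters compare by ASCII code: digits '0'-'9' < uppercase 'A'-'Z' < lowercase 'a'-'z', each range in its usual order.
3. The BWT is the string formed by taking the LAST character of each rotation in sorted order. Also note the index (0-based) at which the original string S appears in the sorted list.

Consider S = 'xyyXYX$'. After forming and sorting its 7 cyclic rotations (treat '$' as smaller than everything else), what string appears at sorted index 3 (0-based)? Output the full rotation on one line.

All 7 rotations (rotation i = S[i:]+S[:i]):
  rot[0] = xyyXYX$
  rot[1] = yyXYX$x
  rot[2] = yXYX$xy
  rot[3] = XYX$xyy
  rot[4] = YX$xyyX
  rot[5] = X$xyyXY
  rot[6] = $xyyXYX
Sorted (with $ < everything):
  sorted[0] = $xyyXYX
  sorted[1] = X$xyyXY
  sorted[2] = XYX$xyy
  sorted[3] = YX$xyyX
  sorted[4] = xyyXYX$
  sorted[5] = yXYX$xy
  sorted[6] = yyXYX$x
sorted[3] = YX$xyyX

Answer: YX$xyyX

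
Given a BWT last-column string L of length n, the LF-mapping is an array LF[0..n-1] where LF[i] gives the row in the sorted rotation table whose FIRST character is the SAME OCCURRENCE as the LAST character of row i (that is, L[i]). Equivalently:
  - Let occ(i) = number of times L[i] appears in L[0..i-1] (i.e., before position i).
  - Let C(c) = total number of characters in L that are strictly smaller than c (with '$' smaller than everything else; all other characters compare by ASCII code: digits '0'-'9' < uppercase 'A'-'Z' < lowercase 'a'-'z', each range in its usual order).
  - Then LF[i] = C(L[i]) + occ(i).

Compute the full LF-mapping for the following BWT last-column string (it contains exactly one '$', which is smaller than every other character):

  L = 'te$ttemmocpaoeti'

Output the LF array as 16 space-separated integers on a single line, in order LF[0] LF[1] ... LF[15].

Char counts: '$':1, 'a':1, 'c':1, 'e':3, 'i':1, 'm':2, 'o':2, 'p':1, 't':4
C (first-col start): C('$')=0, C('a')=1, C('c')=2, C('e')=3, C('i')=6, C('m')=7, C('o')=9, C('p')=11, C('t')=12
L[0]='t': occ=0, LF[0]=C('t')+0=12+0=12
L[1]='e': occ=0, LF[1]=C('e')+0=3+0=3
L[2]='$': occ=0, LF[2]=C('$')+0=0+0=0
L[3]='t': occ=1, LF[3]=C('t')+1=12+1=13
L[4]='t': occ=2, LF[4]=C('t')+2=12+2=14
L[5]='e': occ=1, LF[5]=C('e')+1=3+1=4
L[6]='m': occ=0, LF[6]=C('m')+0=7+0=7
L[7]='m': occ=1, LF[7]=C('m')+1=7+1=8
L[8]='o': occ=0, LF[8]=C('o')+0=9+0=9
L[9]='c': occ=0, LF[9]=C('c')+0=2+0=2
L[10]='p': occ=0, LF[10]=C('p')+0=11+0=11
L[11]='a': occ=0, LF[11]=C('a')+0=1+0=1
L[12]='o': occ=1, LF[12]=C('o')+1=9+1=10
L[13]='e': occ=2, LF[13]=C('e')+2=3+2=5
L[14]='t': occ=3, LF[14]=C('t')+3=12+3=15
L[15]='i': occ=0, LF[15]=C('i')+0=6+0=6

Answer: 12 3 0 13 14 4 7 8 9 2 11 1 10 5 15 6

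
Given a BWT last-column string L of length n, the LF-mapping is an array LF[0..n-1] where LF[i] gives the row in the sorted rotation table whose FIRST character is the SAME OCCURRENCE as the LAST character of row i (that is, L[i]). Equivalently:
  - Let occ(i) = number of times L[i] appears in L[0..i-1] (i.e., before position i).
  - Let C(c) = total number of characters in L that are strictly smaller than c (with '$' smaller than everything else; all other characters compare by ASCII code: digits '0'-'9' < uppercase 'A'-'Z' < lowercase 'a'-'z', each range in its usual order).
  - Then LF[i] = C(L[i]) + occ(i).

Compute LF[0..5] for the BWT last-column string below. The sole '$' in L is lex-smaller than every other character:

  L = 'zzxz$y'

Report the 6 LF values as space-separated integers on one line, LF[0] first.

Char counts: '$':1, 'x':1, 'y':1, 'z':3
C (first-col start): C('$')=0, C('x')=1, C('y')=2, C('z')=3
L[0]='z': occ=0, LF[0]=C('z')+0=3+0=3
L[1]='z': occ=1, LF[1]=C('z')+1=3+1=4
L[2]='x': occ=0, LF[2]=C('x')+0=1+0=1
L[3]='z': occ=2, LF[3]=C('z')+2=3+2=5
L[4]='$': occ=0, LF[4]=C('$')+0=0+0=0
L[5]='y': occ=0, LF[5]=C('y')+0=2+0=2

Answer: 3 4 1 5 0 2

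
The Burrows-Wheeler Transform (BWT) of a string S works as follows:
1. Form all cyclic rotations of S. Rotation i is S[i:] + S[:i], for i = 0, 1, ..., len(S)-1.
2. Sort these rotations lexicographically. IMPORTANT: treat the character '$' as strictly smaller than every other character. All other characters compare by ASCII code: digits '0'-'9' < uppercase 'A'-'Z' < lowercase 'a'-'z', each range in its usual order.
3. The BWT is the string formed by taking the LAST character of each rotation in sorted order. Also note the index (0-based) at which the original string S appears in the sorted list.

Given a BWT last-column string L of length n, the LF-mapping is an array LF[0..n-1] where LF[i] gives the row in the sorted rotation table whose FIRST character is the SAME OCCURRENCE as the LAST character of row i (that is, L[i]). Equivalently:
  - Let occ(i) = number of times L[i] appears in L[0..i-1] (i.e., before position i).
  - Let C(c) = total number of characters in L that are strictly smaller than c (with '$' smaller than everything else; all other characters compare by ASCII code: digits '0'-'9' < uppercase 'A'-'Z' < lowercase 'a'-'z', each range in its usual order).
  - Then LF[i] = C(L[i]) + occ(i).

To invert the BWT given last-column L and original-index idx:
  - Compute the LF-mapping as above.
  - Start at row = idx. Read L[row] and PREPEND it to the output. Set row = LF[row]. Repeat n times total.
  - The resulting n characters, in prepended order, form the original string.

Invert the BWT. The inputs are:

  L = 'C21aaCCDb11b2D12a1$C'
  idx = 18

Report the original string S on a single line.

Answer: b2a1C1aa1DD2CbC211C$

Derivation:
LF mapping: 9 6 1 15 16 10 11 13 18 2 3 19 7 14 4 8 17 5 0 12
Walk LF starting at row 18, prepending L[row]:
  step 1: row=18, L[18]='$', prepend. Next row=LF[18]=0
  step 2: row=0, L[0]='C', prepend. Next row=LF[0]=9
  step 3: row=9, L[9]='1', prepend. Next row=LF[9]=2
  step 4: row=2, L[2]='1', prepend. Next row=LF[2]=1
  step 5: row=1, L[1]='2', prepend. Next row=LF[1]=6
  step 6: row=6, L[6]='C', prepend. Next row=LF[6]=11
  step 7: row=11, L[11]='b', prepend. Next row=LF[11]=19
  step 8: row=19, L[19]='C', prepend. Next row=LF[19]=12
  step 9: row=12, L[12]='2', prepend. Next row=LF[12]=7
  step 10: row=7, L[7]='D', prepend. Next row=LF[7]=13
  step 11: row=13, L[13]='D', prepend. Next row=LF[13]=14
  step 12: row=14, L[14]='1', prepend. Next row=LF[14]=4
  step 13: row=4, L[4]='a', prepend. Next row=LF[4]=16
  step 14: row=16, L[16]='a', prepend. Next row=LF[16]=17
  step 15: row=17, L[17]='1', prepend. Next row=LF[17]=5
  step 16: row=5, L[5]='C', prepend. Next row=LF[5]=10
  step 17: row=10, L[10]='1', prepend. Next row=LF[10]=3
  step 18: row=3, L[3]='a', prepend. Next row=LF[3]=15
  step 19: row=15, L[15]='2', prepend. Next row=LF[15]=8
  step 20: row=8, L[8]='b', prepend. Next row=LF[8]=18
Reversed output: b2a1C1aa1DD2CbC211C$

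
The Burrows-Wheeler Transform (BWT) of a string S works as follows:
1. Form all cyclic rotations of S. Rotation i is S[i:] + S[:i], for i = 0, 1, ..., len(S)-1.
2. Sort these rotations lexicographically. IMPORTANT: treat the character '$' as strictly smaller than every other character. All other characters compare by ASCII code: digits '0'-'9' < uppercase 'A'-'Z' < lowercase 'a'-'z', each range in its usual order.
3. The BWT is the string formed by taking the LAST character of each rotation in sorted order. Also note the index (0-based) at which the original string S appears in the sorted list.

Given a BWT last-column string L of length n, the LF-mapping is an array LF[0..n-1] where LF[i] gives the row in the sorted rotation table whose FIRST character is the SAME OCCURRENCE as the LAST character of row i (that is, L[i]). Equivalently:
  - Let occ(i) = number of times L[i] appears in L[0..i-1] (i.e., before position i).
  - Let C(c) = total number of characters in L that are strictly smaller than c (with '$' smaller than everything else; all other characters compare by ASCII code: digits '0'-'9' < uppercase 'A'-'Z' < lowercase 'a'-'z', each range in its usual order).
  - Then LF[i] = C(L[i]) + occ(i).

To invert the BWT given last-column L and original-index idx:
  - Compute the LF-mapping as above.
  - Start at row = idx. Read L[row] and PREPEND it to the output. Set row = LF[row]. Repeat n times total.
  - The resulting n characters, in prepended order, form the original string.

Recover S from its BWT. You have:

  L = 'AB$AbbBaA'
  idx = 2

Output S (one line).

LF mapping: 1 4 0 2 7 8 5 6 3
Walk LF starting at row 2, prepending L[row]:
  step 1: row=2, L[2]='$', prepend. Next row=LF[2]=0
  step 2: row=0, L[0]='A', prepend. Next row=LF[0]=1
  step 3: row=1, L[1]='B', prepend. Next row=LF[1]=4
  step 4: row=4, L[4]='b', prepend. Next row=LF[4]=7
  step 5: row=7, L[7]='a', prepend. Next row=LF[7]=6
  step 6: row=6, L[6]='B', prepend. Next row=LF[6]=5
  step 7: row=5, L[5]='b', prepend. Next row=LF[5]=8
  step 8: row=8, L[8]='A', prepend. Next row=LF[8]=3
  step 9: row=3, L[3]='A', prepend. Next row=LF[3]=2
Reversed output: AAbBabBA$

Answer: AAbBabBA$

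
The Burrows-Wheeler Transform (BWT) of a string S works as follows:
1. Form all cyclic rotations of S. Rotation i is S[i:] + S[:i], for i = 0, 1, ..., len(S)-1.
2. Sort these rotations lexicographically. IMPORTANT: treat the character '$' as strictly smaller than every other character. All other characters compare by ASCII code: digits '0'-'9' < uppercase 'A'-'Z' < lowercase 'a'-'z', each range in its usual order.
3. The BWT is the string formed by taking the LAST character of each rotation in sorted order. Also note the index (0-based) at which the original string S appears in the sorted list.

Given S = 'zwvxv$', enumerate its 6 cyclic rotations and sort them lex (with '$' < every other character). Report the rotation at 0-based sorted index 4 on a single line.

Answer: xv$zwv

Derivation:
All 6 rotations (rotation i = S[i:]+S[:i]):
  rot[0] = zwvxv$
  rot[1] = wvxv$z
  rot[2] = vxv$zw
  rot[3] = xv$zwv
  rot[4] = v$zwvx
  rot[5] = $zwvxv
Sorted (with $ < everything):
  sorted[0] = $zwvxv
  sorted[1] = v$zwvx
  sorted[2] = vxv$zw
  sorted[3] = wvxv$z
  sorted[4] = xv$zwv
  sorted[5] = zwvxv$
sorted[4] = xv$zwv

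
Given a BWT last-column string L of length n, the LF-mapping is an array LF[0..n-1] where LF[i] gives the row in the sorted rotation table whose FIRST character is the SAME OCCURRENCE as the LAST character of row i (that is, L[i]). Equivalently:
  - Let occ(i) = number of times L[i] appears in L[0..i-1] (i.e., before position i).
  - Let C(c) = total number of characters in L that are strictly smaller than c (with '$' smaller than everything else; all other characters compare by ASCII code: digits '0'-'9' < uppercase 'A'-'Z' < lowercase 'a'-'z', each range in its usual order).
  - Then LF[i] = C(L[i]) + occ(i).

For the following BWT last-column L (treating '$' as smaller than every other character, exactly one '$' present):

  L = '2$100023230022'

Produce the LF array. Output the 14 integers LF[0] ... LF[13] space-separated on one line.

Char counts: '$':1, '0':5, '1':1, '2':5, '3':2
C (first-col start): C('$')=0, C('0')=1, C('1')=6, C('2')=7, C('3')=12
L[0]='2': occ=0, LF[0]=C('2')+0=7+0=7
L[1]='$': occ=0, LF[1]=C('$')+0=0+0=0
L[2]='1': occ=0, LF[2]=C('1')+0=6+0=6
L[3]='0': occ=0, LF[3]=C('0')+0=1+0=1
L[4]='0': occ=1, LF[4]=C('0')+1=1+1=2
L[5]='0': occ=2, LF[5]=C('0')+2=1+2=3
L[6]='2': occ=1, LF[6]=C('2')+1=7+1=8
L[7]='3': occ=0, LF[7]=C('3')+0=12+0=12
L[8]='2': occ=2, LF[8]=C('2')+2=7+2=9
L[9]='3': occ=1, LF[9]=C('3')+1=12+1=13
L[10]='0': occ=3, LF[10]=C('0')+3=1+3=4
L[11]='0': occ=4, LF[11]=C('0')+4=1+4=5
L[12]='2': occ=3, LF[12]=C('2')+3=7+3=10
L[13]='2': occ=4, LF[13]=C('2')+4=7+4=11

Answer: 7 0 6 1 2 3 8 12 9 13 4 5 10 11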